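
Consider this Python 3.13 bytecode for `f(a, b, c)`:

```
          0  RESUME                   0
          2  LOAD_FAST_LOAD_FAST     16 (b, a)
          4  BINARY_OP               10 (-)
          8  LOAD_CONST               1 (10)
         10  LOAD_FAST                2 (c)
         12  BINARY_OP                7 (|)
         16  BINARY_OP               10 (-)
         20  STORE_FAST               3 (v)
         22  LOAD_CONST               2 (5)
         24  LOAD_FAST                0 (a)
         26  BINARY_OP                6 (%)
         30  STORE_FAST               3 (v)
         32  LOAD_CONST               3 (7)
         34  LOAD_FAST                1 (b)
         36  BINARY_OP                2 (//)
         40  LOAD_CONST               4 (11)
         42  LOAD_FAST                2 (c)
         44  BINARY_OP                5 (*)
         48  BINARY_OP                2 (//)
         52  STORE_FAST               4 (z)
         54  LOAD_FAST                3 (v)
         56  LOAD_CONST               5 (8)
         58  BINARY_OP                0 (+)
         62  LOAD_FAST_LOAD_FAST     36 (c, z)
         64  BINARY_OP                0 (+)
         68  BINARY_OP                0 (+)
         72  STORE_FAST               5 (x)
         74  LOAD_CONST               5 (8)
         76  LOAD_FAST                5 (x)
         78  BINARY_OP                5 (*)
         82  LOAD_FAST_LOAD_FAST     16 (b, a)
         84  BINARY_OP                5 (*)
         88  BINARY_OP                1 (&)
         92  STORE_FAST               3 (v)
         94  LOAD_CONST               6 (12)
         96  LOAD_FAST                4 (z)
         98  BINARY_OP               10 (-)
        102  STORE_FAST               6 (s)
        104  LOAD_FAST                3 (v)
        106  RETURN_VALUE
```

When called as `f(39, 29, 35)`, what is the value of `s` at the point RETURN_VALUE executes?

12

LOAD_FAST_LOAD_FAST b,a → push 29,39. Stack: [29, 39]
BINARY_OP - → 29 - 39 = -10. Stack: [-10]
LOAD_CONST → push 10. Stack: [-10, 10]
LOAD_FAST c → push 35. Stack: [-10, 10, 35]
BINARY_OP | → 10 | 35 = 43. Stack: [-10, 43]
BINARY_OP - → -10 - 43 = -53. Stack: [-53]
STORE_FAST v → v=-53. Stack: []
LOAD_CONST → push 5. Stack: [5]
LOAD_FAST a → push 39. Stack: [5, 39]
BINARY_OP % → 5 % 39 = 5. Stack: [5]
STORE_FAST v → v=5. Stack: []
LOAD_CONST → push 7. Stack: [7]
LOAD_FAST b → push 29. Stack: [7, 29]
BINARY_OP // → 7 // 29 = 0. Stack: [0]
LOAD_CONST → push 11. Stack: [0, 11]
LOAD_FAST c → push 35. Stack: [0, 11, 35]
BINARY_OP * → 11 * 35 = 385. Stack: [0, 385]
BINARY_OP // → 0 // 385 = 0. Stack: [0]
STORE_FAST z → z=0. Stack: []
LOAD_FAST v → push 5. Stack: [5]
LOAD_CONST → push 8. Stack: [5, 8]
BINARY_OP + → 5 + 8 = 13. Stack: [13]
LOAD_FAST_LOAD_FAST c,z → push 35,0. Stack: [13, 35, 0]
BINARY_OP + → 35 + 0 = 35. Stack: [13, 35]
BINARY_OP + → 13 + 35 = 48. Stack: [48]
STORE_FAST x → x=48. Stack: []
LOAD_CONST → push 8. Stack: [8]
LOAD_FAST x → push 48. Stack: [8, 48]
BINARY_OP * → 8 * 48 = 384. Stack: [384]
LOAD_FAST_LOAD_FAST b,a → push 29,39. Stack: [384, 29, 39]
BINARY_OP * → 29 * 39 = 1131. Stack: [384, 1131]
BINARY_OP & → 384 & 1131 = 0. Stack: [0]
STORE_FAST v → v=0. Stack: []
LOAD_CONST → push 12. Stack: [12]
LOAD_FAST z → push 0. Stack: [12, 0]
BINARY_OP - → 12 - 0 = 12. Stack: [12]
STORE_FAST s → s=12. Stack: []
LOAD_FAST v → push 0. Stack: [0]
RETURN_VALUE → return 0.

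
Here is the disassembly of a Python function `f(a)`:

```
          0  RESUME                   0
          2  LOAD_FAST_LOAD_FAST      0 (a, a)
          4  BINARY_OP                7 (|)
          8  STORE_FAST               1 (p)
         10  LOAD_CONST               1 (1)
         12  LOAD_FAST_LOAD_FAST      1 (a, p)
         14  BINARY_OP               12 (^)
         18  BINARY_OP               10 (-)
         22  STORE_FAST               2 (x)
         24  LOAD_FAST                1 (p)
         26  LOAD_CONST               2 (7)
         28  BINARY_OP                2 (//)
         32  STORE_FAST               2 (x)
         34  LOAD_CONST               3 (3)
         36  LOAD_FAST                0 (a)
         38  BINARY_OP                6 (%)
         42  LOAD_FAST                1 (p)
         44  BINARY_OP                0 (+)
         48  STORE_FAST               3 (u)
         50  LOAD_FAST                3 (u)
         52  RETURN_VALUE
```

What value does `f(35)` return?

LOAD_FAST_LOAD_FAST a,a → push 35,35. Stack: [35, 35]
BINARY_OP | → 35 | 35 = 35. Stack: [35]
STORE_FAST p → p=35. Stack: []
LOAD_CONST → push 1. Stack: [1]
LOAD_FAST_LOAD_FAST a,p → push 35,35. Stack: [1, 35, 35]
BINARY_OP ^ → 35 ^ 35 = 0. Stack: [1, 0]
BINARY_OP - → 1 - 0 = 1. Stack: [1]
STORE_FAST x → x=1. Stack: []
LOAD_FAST p → push 35. Stack: [35]
LOAD_CONST → push 7. Stack: [35, 7]
BINARY_OP // → 35 // 7 = 5. Stack: [5]
STORE_FAST x → x=5. Stack: []
LOAD_CONST → push 3. Stack: [3]
LOAD_FAST a → push 35. Stack: [3, 35]
BINARY_OP % → 3 % 35 = 3. Stack: [3]
LOAD_FAST p → push 35. Stack: [3, 35]
BINARY_OP + → 3 + 35 = 38. Stack: [38]
STORE_FAST u → u=38. Stack: []
LOAD_FAST u → push 38. Stack: [38]
RETURN_VALUE → return 38.

38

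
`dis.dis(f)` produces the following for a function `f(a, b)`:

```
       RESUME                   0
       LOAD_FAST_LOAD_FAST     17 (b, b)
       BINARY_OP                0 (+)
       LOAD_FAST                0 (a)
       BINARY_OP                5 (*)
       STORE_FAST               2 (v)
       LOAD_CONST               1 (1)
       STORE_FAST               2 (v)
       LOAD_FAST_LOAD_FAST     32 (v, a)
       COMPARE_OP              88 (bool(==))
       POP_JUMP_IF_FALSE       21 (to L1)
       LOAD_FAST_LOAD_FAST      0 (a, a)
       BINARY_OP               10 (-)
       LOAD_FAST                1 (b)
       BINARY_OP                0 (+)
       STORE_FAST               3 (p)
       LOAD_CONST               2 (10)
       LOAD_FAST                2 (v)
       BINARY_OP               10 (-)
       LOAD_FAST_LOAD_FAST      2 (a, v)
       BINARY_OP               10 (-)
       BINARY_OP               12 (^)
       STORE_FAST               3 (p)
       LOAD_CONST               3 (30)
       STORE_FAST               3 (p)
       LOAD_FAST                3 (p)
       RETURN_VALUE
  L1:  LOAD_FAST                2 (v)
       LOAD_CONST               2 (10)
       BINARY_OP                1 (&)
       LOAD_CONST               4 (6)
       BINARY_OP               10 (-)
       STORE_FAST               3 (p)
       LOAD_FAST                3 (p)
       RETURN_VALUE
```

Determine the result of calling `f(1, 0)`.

30

LOAD_FAST_LOAD_FAST b,b → push 0,0. Stack: [0, 0]
BINARY_OP + → 0 + 0 = 0. Stack: [0]
LOAD_FAST a → push 1. Stack: [0, 1]
BINARY_OP * → 0 * 1 = 0. Stack: [0]
STORE_FAST v → v=0. Stack: []
LOAD_CONST → push 1. Stack: [1]
STORE_FAST v → v=1. Stack: []
LOAD_FAST_LOAD_FAST v,a → push 1,1. Stack: [1, 1]
COMPARE_OP bool(==) → 1 vs 1 = True. Stack: [True]
POP_JUMP_IF_FALSE → pop True; no jump. Stack: []
LOAD_FAST_LOAD_FAST a,a → push 1,1. Stack: [1, 1]
BINARY_OP - → 1 - 1 = 0. Stack: [0]
LOAD_FAST b → push 0. Stack: [0, 0]
BINARY_OP + → 0 + 0 = 0. Stack: [0]
STORE_FAST p → p=0. Stack: []
LOAD_CONST → push 10. Stack: [10]
LOAD_FAST v → push 1. Stack: [10, 1]
BINARY_OP - → 10 - 1 = 9. Stack: [9]
LOAD_FAST_LOAD_FAST a,v → push 1,1. Stack: [9, 1, 1]
BINARY_OP - → 1 - 1 = 0. Stack: [9, 0]
BINARY_OP ^ → 9 ^ 0 = 9. Stack: [9]
STORE_FAST p → p=9. Stack: []
LOAD_CONST → push 30. Stack: [30]
STORE_FAST p → p=30. Stack: []
LOAD_FAST p → push 30. Stack: [30]
RETURN_VALUE → return 30.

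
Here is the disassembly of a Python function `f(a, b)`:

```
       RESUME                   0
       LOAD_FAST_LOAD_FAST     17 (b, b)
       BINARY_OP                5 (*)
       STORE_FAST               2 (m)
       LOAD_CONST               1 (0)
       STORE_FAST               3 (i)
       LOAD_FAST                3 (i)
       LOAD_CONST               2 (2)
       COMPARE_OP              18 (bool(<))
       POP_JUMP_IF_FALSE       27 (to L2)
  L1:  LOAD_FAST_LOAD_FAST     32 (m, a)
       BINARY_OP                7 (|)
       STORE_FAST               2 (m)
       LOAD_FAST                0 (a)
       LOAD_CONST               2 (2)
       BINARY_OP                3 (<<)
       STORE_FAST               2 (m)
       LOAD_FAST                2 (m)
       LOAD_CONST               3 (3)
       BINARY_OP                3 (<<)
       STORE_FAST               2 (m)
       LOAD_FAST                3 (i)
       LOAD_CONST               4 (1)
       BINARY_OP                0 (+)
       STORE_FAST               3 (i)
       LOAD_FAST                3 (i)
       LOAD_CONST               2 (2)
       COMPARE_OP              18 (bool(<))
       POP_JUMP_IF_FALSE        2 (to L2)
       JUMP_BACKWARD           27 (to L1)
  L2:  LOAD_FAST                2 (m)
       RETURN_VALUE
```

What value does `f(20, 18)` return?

LOAD_FAST_LOAD_FAST b,b → push 18,18. Stack: [18, 18]
BINARY_OP * → 18 * 18 = 324. Stack: [324]
STORE_FAST m → m=324. Stack: []
LOAD_CONST → push 0. Stack: [0]
STORE_FAST i → i=0. Stack: []
LOAD_FAST i → push 0. Stack: [0]
LOAD_CONST → push 2. Stack: [0, 2]
COMPARE_OP bool(<) → 0 vs 2 = True. Stack: [True]
POP_JUMP_IF_FALSE → pop True; no jump. Stack: []
LOAD_FAST_LOAD_FAST m,a → push 324,20. Stack: [324, 20]
BINARY_OP | → 324 | 20 = 340. Stack: [340]
STORE_FAST m → m=340. Stack: []
LOAD_FAST a → push 20. Stack: [20]
LOAD_CONST → push 2. Stack: [20, 2]
BINARY_OP << → 20 << 2 = 80. Stack: [80]
STORE_FAST m → m=80. Stack: []
LOAD_FAST m → push 80. Stack: [80]
LOAD_CONST → push 3. Stack: [80, 3]
BINARY_OP << → 80 << 3 = 640. Stack: [640]
STORE_FAST m → m=640. Stack: []
LOAD_FAST i → push 0. Stack: [0]
LOAD_CONST → push 1. Stack: [0, 1]
BINARY_OP + → 0 + 1 = 1. Stack: [1]
STORE_FAST i → i=1. Stack: []
LOAD_FAST i → push 1. Stack: [1]
LOAD_CONST → push 2. Stack: [1, 2]
COMPARE_OP bool(<) → 1 vs 2 = True. Stack: [True]
POP_JUMP_IF_FALSE → pop True; no jump. Stack: []
LOAD_FAST_LOAD_FAST m,a → push 640,20. Stack: [640, 20]
BINARY_OP | → 640 | 20 = 660. Stack: [660]
STORE_FAST m → m=660. Stack: []
LOAD_FAST a → push 20. Stack: [20]
LOAD_CONST → push 2. Stack: [20, 2]
BINARY_OP << → 20 << 2 = 80. Stack: [80]
STORE_FAST m → m=80. Stack: []
LOAD_FAST m → push 80. Stack: [80]
LOAD_CONST → push 3. Stack: [80, 3]
BINARY_OP << → 80 << 3 = 640. Stack: [640]
STORE_FAST m → m=640. Stack: []
LOAD_FAST i → push 1. Stack: [1]
LOAD_CONST → push 1. Stack: [1, 1]
BINARY_OP + → 1 + 1 = 2. Stack: [2]
STORE_FAST i → i=2. Stack: []
LOAD_FAST i → push 2. Stack: [2]
LOAD_CONST → push 2. Stack: [2, 2]
COMPARE_OP bool(<) → 2 vs 2 = False. Stack: [False]
POP_JUMP_IF_FALSE → pop False; jump. Stack: []
LOAD_FAST m → push 640. Stack: [640]
RETURN_VALUE → return 640.

640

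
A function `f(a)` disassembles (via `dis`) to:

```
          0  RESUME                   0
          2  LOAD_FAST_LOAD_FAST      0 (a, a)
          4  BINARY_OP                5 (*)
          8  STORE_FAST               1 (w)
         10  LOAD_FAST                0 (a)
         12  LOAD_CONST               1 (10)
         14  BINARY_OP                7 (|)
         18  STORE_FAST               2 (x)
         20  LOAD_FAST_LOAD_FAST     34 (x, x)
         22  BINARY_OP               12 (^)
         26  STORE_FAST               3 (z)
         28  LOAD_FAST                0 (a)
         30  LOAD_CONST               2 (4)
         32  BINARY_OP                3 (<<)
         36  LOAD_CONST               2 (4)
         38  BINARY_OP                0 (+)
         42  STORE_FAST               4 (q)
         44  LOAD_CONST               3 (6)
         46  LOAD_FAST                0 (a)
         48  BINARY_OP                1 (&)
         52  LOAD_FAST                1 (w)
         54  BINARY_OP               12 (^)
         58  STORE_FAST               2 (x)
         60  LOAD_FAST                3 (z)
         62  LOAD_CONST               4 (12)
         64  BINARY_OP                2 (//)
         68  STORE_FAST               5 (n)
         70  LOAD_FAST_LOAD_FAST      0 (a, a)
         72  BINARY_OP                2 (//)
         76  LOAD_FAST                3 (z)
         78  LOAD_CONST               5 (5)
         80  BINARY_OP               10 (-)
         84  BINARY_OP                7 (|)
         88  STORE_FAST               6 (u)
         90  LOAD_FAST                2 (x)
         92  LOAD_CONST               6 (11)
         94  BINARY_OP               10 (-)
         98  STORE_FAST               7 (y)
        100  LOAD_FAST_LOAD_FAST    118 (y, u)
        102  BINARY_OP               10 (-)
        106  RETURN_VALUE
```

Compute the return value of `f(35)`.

1221

LOAD_FAST_LOAD_FAST a,a → push 35,35. Stack: [35, 35]
BINARY_OP * → 35 * 35 = 1225. Stack: [1225]
STORE_FAST w → w=1225. Stack: []
LOAD_FAST a → push 35. Stack: [35]
LOAD_CONST → push 10. Stack: [35, 10]
BINARY_OP | → 35 | 10 = 43. Stack: [43]
STORE_FAST x → x=43. Stack: []
LOAD_FAST_LOAD_FAST x,x → push 43,43. Stack: [43, 43]
BINARY_OP ^ → 43 ^ 43 = 0. Stack: [0]
STORE_FAST z → z=0. Stack: []
LOAD_FAST a → push 35. Stack: [35]
LOAD_CONST → push 4. Stack: [35, 4]
BINARY_OP << → 35 << 4 = 560. Stack: [560]
LOAD_CONST → push 4. Stack: [560, 4]
BINARY_OP + → 560 + 4 = 564. Stack: [564]
STORE_FAST q → q=564. Stack: []
LOAD_CONST → push 6. Stack: [6]
LOAD_FAST a → push 35. Stack: [6, 35]
BINARY_OP & → 6 & 35 = 2. Stack: [2]
LOAD_FAST w → push 1225. Stack: [2, 1225]
BINARY_OP ^ → 2 ^ 1225 = 1227. Stack: [1227]
STORE_FAST x → x=1227. Stack: []
LOAD_FAST z → push 0. Stack: [0]
LOAD_CONST → push 12. Stack: [0, 12]
BINARY_OP // → 0 // 12 = 0. Stack: [0]
STORE_FAST n → n=0. Stack: []
LOAD_FAST_LOAD_FAST a,a → push 35,35. Stack: [35, 35]
BINARY_OP // → 35 // 35 = 1. Stack: [1]
LOAD_FAST z → push 0. Stack: [1, 0]
LOAD_CONST → push 5. Stack: [1, 0, 5]
BINARY_OP - → 0 - 5 = -5. Stack: [1, -5]
BINARY_OP | → 1 | -5 = -5. Stack: [-5]
STORE_FAST u → u=-5. Stack: []
LOAD_FAST x → push 1227. Stack: [1227]
LOAD_CONST → push 11. Stack: [1227, 11]
BINARY_OP - → 1227 - 11 = 1216. Stack: [1216]
STORE_FAST y → y=1216. Stack: []
LOAD_FAST_LOAD_FAST y,u → push 1216,-5. Stack: [1216, -5]
BINARY_OP - → 1216 - -5 = 1221. Stack: [1221]
RETURN_VALUE → return 1221.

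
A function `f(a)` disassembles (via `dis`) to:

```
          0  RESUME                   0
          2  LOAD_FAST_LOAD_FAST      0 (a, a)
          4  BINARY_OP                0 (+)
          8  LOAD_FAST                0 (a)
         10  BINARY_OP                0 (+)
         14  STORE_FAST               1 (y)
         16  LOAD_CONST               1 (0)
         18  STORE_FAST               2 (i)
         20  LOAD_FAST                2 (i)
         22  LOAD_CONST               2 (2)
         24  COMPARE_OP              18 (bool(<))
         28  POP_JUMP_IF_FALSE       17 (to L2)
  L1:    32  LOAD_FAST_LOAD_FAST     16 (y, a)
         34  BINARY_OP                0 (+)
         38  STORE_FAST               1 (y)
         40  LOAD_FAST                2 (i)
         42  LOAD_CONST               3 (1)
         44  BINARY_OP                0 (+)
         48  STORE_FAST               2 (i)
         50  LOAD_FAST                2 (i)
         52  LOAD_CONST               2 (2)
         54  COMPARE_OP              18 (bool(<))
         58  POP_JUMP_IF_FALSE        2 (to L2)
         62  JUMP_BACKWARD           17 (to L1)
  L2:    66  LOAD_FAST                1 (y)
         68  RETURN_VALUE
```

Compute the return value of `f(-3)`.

LOAD_FAST_LOAD_FAST a,a → push -3,-3. Stack: [-3, -3]
BINARY_OP + → -3 + -3 = -6. Stack: [-6]
LOAD_FAST a → push -3. Stack: [-6, -3]
BINARY_OP + → -6 + -3 = -9. Stack: [-9]
STORE_FAST y → y=-9. Stack: []
LOAD_CONST → push 0. Stack: [0]
STORE_FAST i → i=0. Stack: []
LOAD_FAST i → push 0. Stack: [0]
LOAD_CONST → push 2. Stack: [0, 2]
COMPARE_OP bool(<) → 0 vs 2 = True. Stack: [True]
POP_JUMP_IF_FALSE → pop True; no jump. Stack: []
LOAD_FAST_LOAD_FAST y,a → push -9,-3. Stack: [-9, -3]
BINARY_OP + → -9 + -3 = -12. Stack: [-12]
STORE_FAST y → y=-12. Stack: []
LOAD_FAST i → push 0. Stack: [0]
LOAD_CONST → push 1. Stack: [0, 1]
BINARY_OP + → 0 + 1 = 1. Stack: [1]
STORE_FAST i → i=1. Stack: []
LOAD_FAST i → push 1. Stack: [1]
LOAD_CONST → push 2. Stack: [1, 2]
COMPARE_OP bool(<) → 1 vs 2 = True. Stack: [True]
POP_JUMP_IF_FALSE → pop True; no jump. Stack: []
LOAD_FAST_LOAD_FAST y,a → push -12,-3. Stack: [-12, -3]
BINARY_OP + → -12 + -3 = -15. Stack: [-15]
STORE_FAST y → y=-15. Stack: []
LOAD_FAST i → push 1. Stack: [1]
LOAD_CONST → push 1. Stack: [1, 1]
BINARY_OP + → 1 + 1 = 2. Stack: [2]
STORE_FAST i → i=2. Stack: []
LOAD_FAST i → push 2. Stack: [2]
LOAD_CONST → push 2. Stack: [2, 2]
COMPARE_OP bool(<) → 2 vs 2 = False. Stack: [False]
POP_JUMP_IF_FALSE → pop False; jump. Stack: []
LOAD_FAST y → push -15. Stack: [-15]
RETURN_VALUE → return -15.

-15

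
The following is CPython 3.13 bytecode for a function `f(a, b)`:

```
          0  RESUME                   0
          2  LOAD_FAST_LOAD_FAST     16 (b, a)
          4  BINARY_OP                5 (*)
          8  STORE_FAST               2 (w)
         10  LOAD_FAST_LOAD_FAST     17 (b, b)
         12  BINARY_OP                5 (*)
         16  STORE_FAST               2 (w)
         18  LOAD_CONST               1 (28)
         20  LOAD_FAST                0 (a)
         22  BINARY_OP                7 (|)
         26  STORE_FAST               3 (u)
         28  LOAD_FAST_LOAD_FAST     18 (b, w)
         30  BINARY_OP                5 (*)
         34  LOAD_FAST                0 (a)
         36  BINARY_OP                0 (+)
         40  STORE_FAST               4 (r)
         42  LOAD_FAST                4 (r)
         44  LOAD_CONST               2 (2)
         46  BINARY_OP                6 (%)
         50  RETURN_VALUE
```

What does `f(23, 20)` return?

1

LOAD_FAST_LOAD_FAST b,a → push 20,23. Stack: [20, 23]
BINARY_OP * → 20 * 23 = 460. Stack: [460]
STORE_FAST w → w=460. Stack: []
LOAD_FAST_LOAD_FAST b,b → push 20,20. Stack: [20, 20]
BINARY_OP * → 20 * 20 = 400. Stack: [400]
STORE_FAST w → w=400. Stack: []
LOAD_CONST → push 28. Stack: [28]
LOAD_FAST a → push 23. Stack: [28, 23]
BINARY_OP | → 28 | 23 = 31. Stack: [31]
STORE_FAST u → u=31. Stack: []
LOAD_FAST_LOAD_FAST b,w → push 20,400. Stack: [20, 400]
BINARY_OP * → 20 * 400 = 8000. Stack: [8000]
LOAD_FAST a → push 23. Stack: [8000, 23]
BINARY_OP + → 8000 + 23 = 8023. Stack: [8023]
STORE_FAST r → r=8023. Stack: []
LOAD_FAST r → push 8023. Stack: [8023]
LOAD_CONST → push 2. Stack: [8023, 2]
BINARY_OP % → 8023 % 2 = 1. Stack: [1]
RETURN_VALUE → return 1.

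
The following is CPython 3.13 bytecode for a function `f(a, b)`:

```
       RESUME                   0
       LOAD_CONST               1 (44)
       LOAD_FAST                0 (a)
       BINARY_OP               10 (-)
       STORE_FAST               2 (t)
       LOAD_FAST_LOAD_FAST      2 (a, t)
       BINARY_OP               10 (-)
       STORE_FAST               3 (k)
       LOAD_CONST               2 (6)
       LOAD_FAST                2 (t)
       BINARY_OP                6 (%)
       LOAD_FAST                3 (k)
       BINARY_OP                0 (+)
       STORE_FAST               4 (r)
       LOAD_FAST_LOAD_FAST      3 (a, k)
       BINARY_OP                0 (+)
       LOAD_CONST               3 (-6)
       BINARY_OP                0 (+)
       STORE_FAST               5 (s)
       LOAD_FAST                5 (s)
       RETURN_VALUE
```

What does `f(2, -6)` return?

-44

LOAD_CONST → push 44. Stack: [44]
LOAD_FAST a → push 2. Stack: [44, 2]
BINARY_OP - → 44 - 2 = 42. Stack: [42]
STORE_FAST t → t=42. Stack: []
LOAD_FAST_LOAD_FAST a,t → push 2,42. Stack: [2, 42]
BINARY_OP - → 2 - 42 = -40. Stack: [-40]
STORE_FAST k → k=-40. Stack: []
LOAD_CONST → push 6. Stack: [6]
LOAD_FAST t → push 42. Stack: [6, 42]
BINARY_OP % → 6 % 42 = 6. Stack: [6]
LOAD_FAST k → push -40. Stack: [6, -40]
BINARY_OP + → 6 + -40 = -34. Stack: [-34]
STORE_FAST r → r=-34. Stack: []
LOAD_FAST_LOAD_FAST a,k → push 2,-40. Stack: [2, -40]
BINARY_OP + → 2 + -40 = -38. Stack: [-38]
LOAD_CONST → push -6. Stack: [-38, -6]
BINARY_OP + → -38 + -6 = -44. Stack: [-44]
STORE_FAST s → s=-44. Stack: []
LOAD_FAST s → push -44. Stack: [-44]
RETURN_VALUE → return -44.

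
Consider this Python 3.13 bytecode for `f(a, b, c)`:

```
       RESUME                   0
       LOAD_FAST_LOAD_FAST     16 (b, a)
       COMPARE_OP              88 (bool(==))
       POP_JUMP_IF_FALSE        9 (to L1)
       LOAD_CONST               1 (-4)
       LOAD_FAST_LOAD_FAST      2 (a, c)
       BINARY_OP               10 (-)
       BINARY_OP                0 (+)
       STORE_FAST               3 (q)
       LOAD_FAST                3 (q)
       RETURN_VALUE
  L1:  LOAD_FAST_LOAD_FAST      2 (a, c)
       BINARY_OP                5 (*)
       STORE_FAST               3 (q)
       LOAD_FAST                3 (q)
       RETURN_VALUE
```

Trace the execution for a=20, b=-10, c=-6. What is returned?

-120

LOAD_FAST_LOAD_FAST b,a → push -10,20. Stack: [-10, 20]
COMPARE_OP bool(==) → -10 vs 20 = False. Stack: [False]
POP_JUMP_IF_FALSE → pop False; jump. Stack: []
LOAD_FAST_LOAD_FAST a,c → push 20,-6. Stack: [20, -6]
BINARY_OP * → 20 * -6 = -120. Stack: [-120]
STORE_FAST q → q=-120. Stack: []
LOAD_FAST q → push -120. Stack: [-120]
RETURN_VALUE → return -120.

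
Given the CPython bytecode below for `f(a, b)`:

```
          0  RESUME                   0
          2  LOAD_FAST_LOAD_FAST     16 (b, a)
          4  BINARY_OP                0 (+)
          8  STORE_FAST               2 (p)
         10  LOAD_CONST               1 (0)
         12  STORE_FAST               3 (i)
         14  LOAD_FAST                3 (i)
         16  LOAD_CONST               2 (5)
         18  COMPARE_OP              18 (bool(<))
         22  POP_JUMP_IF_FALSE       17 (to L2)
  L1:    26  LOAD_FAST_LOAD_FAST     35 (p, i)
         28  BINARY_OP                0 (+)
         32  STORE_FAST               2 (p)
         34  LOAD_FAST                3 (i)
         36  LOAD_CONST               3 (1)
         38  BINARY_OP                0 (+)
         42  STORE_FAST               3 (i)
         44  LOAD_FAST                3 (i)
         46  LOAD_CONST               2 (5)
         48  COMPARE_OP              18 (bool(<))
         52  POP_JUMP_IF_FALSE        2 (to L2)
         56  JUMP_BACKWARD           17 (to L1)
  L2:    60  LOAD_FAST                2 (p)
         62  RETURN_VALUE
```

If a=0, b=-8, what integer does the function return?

LOAD_FAST_LOAD_FAST b,a → push -8,0
BINARY_OP + → -8 + 0 = -8
STORE_FAST p → p=-8
LOAD_CONST → push 0
STORE_FAST i → i=0
LOAD_FAST i → push 0
LOAD_CONST → push 5
COMPARE_OP bool(<) → 0 vs 5 = True
POP_JUMP_IF_FALSE → pop True; no jump
LOAD_FAST_LOAD_FAST p,i → push -8,0
BINARY_OP + → -8 + 0 = -8
STORE_FAST p → p=-8
LOAD_FAST i → push 0
LOAD_CONST → push 1
BINARY_OP + → 0 + 1 = 1
STORE_FAST i → i=1
LOAD_FAST i → push 1
LOAD_CONST → push 5
COMPARE_OP bool(<) → 1 vs 5 = True
POP_JUMP_IF_FALSE → pop True; no jump
LOAD_FAST_LOAD_FAST p,i → push -8,1
BINARY_OP + → -8 + 1 = -7
STORE_FAST p → p=-7
LOAD_FAST i → push 1
LOAD_CONST → push 1
BINARY_OP + → 1 + 1 = 2
STORE_FAST i → i=2
LOAD_FAST i → push 2
LOAD_CONST → push 5
COMPARE_OP bool(<) → 2 vs 5 = True
POP_JUMP_IF_FALSE → pop True; no jump
LOAD_FAST_LOAD_FAST p,i → push -7,2
BINARY_OP + → -7 + 2 = -5
STORE_FAST p → p=-5
LOAD_FAST i → push 2
LOAD_CONST → push 1
BINARY_OP + → 2 + 1 = 3
STORE_FAST i → i=3
LOAD_FAST i → push 3
LOAD_CONST → push 5
COMPARE_OP bool(<) → 3 vs 5 = True
POP_JUMP_IF_FALSE → pop True; no jump
LOAD_FAST_LOAD_FAST p,i → push -5,3
BINARY_OP + → -5 + 3 = -2
STORE_FAST p → p=-2
LOAD_FAST i → push 3
LOAD_CONST → push 1
BINARY_OP + → 3 + 1 = 4
STORE_FAST i → i=4
LOAD_FAST i → push 4
LOAD_CONST → push 5
COMPARE_OP bool(<) → 4 vs 5 = True
POP_JUMP_IF_FALSE → pop True; no jump
LOAD_FAST_LOAD_FAST p,i → push -2,4
BINARY_OP + → -2 + 4 = 2
STORE_FAST p → p=2
LOAD_FAST i → push 4
LOAD_CONST → push 1
BINARY_OP + → 4 + 1 = 5
STORE_FAST i → i=5
LOAD_FAST i → push 5
LOAD_CONST → push 5
COMPARE_OP bool(<) → 5 vs 5 = False
POP_JUMP_IF_FALSE → pop False; jump
LOAD_FAST p → push 2
RETURN_VALUE → return 2.

2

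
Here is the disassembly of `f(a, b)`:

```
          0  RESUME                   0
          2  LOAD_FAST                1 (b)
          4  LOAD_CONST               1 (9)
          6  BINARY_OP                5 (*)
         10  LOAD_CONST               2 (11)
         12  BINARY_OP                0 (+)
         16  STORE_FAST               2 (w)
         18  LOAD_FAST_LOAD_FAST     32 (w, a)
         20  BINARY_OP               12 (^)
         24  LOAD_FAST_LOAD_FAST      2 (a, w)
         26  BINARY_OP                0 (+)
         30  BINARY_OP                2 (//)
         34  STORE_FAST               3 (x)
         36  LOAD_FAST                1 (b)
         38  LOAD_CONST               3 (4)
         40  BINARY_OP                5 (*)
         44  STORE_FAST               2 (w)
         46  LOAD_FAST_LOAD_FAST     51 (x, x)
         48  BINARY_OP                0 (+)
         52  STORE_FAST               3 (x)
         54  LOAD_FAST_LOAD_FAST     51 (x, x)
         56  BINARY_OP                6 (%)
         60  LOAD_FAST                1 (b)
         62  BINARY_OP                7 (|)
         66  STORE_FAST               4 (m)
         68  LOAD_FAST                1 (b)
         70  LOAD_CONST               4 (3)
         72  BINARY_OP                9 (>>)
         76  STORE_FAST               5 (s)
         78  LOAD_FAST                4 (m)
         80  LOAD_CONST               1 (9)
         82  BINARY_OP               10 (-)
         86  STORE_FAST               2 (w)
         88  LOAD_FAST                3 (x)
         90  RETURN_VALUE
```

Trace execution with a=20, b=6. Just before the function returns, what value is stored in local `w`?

-3

LOAD_FAST b → push 6. Stack: [6]
LOAD_CONST → push 9. Stack: [6, 9]
BINARY_OP * → 6 * 9 = 54. Stack: [54]
LOAD_CONST → push 11. Stack: [54, 11]
BINARY_OP + → 54 + 11 = 65. Stack: [65]
STORE_FAST w → w=65. Stack: []
LOAD_FAST_LOAD_FAST w,a → push 65,20. Stack: [65, 20]
BINARY_OP ^ → 65 ^ 20 = 85. Stack: [85]
LOAD_FAST_LOAD_FAST a,w → push 20,65. Stack: [85, 20, 65]
BINARY_OP + → 20 + 65 = 85. Stack: [85, 85]
BINARY_OP // → 85 // 85 = 1. Stack: [1]
STORE_FAST x → x=1. Stack: []
LOAD_FAST b → push 6. Stack: [6]
LOAD_CONST → push 4. Stack: [6, 4]
BINARY_OP * → 6 * 4 = 24. Stack: [24]
STORE_FAST w → w=24. Stack: []
LOAD_FAST_LOAD_FAST x,x → push 1,1. Stack: [1, 1]
BINARY_OP + → 1 + 1 = 2. Stack: [2]
STORE_FAST x → x=2. Stack: []
LOAD_FAST_LOAD_FAST x,x → push 2,2. Stack: [2, 2]
BINARY_OP % → 2 % 2 = 0. Stack: [0]
LOAD_FAST b → push 6. Stack: [0, 6]
BINARY_OP | → 0 | 6 = 6. Stack: [6]
STORE_FAST m → m=6. Stack: []
LOAD_FAST b → push 6. Stack: [6]
LOAD_CONST → push 3. Stack: [6, 3]
BINARY_OP >> → 6 >> 3 = 0. Stack: [0]
STORE_FAST s → s=0. Stack: []
LOAD_FAST m → push 6. Stack: [6]
LOAD_CONST → push 9. Stack: [6, 9]
BINARY_OP - → 6 - 9 = -3. Stack: [-3]
STORE_FAST w → w=-3. Stack: []
LOAD_FAST x → push 2. Stack: [2]
RETURN_VALUE → return 2.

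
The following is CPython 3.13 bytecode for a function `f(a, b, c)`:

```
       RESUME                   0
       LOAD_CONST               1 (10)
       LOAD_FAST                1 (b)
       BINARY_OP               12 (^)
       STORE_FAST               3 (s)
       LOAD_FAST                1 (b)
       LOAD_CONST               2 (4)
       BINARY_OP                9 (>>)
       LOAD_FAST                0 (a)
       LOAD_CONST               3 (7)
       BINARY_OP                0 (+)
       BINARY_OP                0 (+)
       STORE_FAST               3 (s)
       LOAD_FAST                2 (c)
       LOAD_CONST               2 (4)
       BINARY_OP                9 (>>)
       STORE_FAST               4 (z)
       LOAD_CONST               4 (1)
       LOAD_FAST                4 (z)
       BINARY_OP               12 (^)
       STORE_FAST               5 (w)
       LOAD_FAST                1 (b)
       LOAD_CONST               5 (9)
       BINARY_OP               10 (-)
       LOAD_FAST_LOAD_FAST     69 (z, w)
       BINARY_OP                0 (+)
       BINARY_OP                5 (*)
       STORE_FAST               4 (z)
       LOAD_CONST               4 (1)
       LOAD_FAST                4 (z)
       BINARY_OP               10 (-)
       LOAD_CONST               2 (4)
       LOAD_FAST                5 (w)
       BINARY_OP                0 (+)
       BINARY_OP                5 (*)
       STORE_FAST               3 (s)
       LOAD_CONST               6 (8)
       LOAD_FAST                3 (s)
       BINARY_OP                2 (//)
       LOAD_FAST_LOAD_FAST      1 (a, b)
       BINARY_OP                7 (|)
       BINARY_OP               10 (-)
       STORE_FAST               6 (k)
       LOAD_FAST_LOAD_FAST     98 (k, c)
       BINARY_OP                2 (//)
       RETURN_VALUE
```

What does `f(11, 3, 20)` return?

LOAD_CONST → push 10. Stack: [10]
LOAD_FAST b → push 3. Stack: [10, 3]
BINARY_OP ^ → 10 ^ 3 = 9. Stack: [9]
STORE_FAST s → s=9. Stack: []
LOAD_FAST b → push 3. Stack: [3]
LOAD_CONST → push 4. Stack: [3, 4]
BINARY_OP >> → 3 >> 4 = 0. Stack: [0]
LOAD_FAST a → push 11. Stack: [0, 11]
LOAD_CONST → push 7. Stack: [0, 11, 7]
BINARY_OP + → 11 + 7 = 18. Stack: [0, 18]
BINARY_OP + → 0 + 18 = 18. Stack: [18]
STORE_FAST s → s=18. Stack: []
LOAD_FAST c → push 20. Stack: [20]
LOAD_CONST → push 4. Stack: [20, 4]
BINARY_OP >> → 20 >> 4 = 1. Stack: [1]
STORE_FAST z → z=1. Stack: []
LOAD_CONST → push 1. Stack: [1]
LOAD_FAST z → push 1. Stack: [1, 1]
BINARY_OP ^ → 1 ^ 1 = 0. Stack: [0]
STORE_FAST w → w=0. Stack: []
LOAD_FAST b → push 3. Stack: [3]
LOAD_CONST → push 9. Stack: [3, 9]
BINARY_OP - → 3 - 9 = -6. Stack: [-6]
LOAD_FAST_LOAD_FAST z,w → push 1,0. Stack: [-6, 1, 0]
BINARY_OP + → 1 + 0 = 1. Stack: [-6, 1]
BINARY_OP * → -6 * 1 = -6. Stack: [-6]
STORE_FAST z → z=-6. Stack: []
LOAD_CONST → push 1. Stack: [1]
LOAD_FAST z → push -6. Stack: [1, -6]
BINARY_OP - → 1 - -6 = 7. Stack: [7]
LOAD_CONST → push 4. Stack: [7, 4]
LOAD_FAST w → push 0. Stack: [7, 4, 0]
BINARY_OP + → 4 + 0 = 4. Stack: [7, 4]
BINARY_OP * → 7 * 4 = 28. Stack: [28]
STORE_FAST s → s=28. Stack: []
LOAD_CONST → push 8. Stack: [8]
LOAD_FAST s → push 28. Stack: [8, 28]
BINARY_OP // → 8 // 28 = 0. Stack: [0]
LOAD_FAST_LOAD_FAST a,b → push 11,3. Stack: [0, 11, 3]
BINARY_OP | → 11 | 3 = 11. Stack: [0, 11]
BINARY_OP - → 0 - 11 = -11. Stack: [-11]
STORE_FAST k → k=-11. Stack: []
LOAD_FAST_LOAD_FAST k,c → push -11,20. Stack: [-11, 20]
BINARY_OP // → -11 // 20 = -1. Stack: [-1]
RETURN_VALUE → return -1.

-1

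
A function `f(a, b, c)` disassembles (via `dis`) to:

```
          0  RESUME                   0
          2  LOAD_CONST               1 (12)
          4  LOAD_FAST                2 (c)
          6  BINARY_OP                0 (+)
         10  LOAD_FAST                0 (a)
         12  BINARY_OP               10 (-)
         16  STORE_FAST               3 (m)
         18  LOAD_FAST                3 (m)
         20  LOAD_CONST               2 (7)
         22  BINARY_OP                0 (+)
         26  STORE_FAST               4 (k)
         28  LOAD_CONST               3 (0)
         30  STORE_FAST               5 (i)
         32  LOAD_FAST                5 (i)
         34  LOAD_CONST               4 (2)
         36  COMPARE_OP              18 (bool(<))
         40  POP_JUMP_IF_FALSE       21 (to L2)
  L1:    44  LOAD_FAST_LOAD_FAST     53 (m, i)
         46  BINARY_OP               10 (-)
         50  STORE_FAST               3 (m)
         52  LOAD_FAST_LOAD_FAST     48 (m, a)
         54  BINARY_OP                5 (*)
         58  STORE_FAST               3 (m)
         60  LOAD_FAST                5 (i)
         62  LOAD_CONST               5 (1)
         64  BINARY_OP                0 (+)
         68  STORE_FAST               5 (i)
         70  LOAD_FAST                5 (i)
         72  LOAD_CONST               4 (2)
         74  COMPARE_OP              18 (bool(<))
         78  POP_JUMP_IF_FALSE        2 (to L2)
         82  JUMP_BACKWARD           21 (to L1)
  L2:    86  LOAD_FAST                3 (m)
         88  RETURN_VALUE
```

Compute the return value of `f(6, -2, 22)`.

LOAD_CONST → push 12. Stack: [12]
LOAD_FAST c → push 22. Stack: [12, 22]
BINARY_OP + → 12 + 22 = 34. Stack: [34]
LOAD_FAST a → push 6. Stack: [34, 6]
BINARY_OP - → 34 - 6 = 28. Stack: [28]
STORE_FAST m → m=28. Stack: []
LOAD_FAST m → push 28. Stack: [28]
LOAD_CONST → push 7. Stack: [28, 7]
BINARY_OP + → 28 + 7 = 35. Stack: [35]
STORE_FAST k → k=35. Stack: []
LOAD_CONST → push 0. Stack: [0]
STORE_FAST i → i=0. Stack: []
LOAD_FAST i → push 0. Stack: [0]
LOAD_CONST → push 2. Stack: [0, 2]
COMPARE_OP bool(<) → 0 vs 2 = True. Stack: [True]
POP_JUMP_IF_FALSE → pop True; no jump. Stack: []
LOAD_FAST_LOAD_FAST m,i → push 28,0. Stack: [28, 0]
BINARY_OP - → 28 - 0 = 28. Stack: [28]
STORE_FAST m → m=28. Stack: []
LOAD_FAST_LOAD_FAST m,a → push 28,6. Stack: [28, 6]
BINARY_OP * → 28 * 6 = 168. Stack: [168]
STORE_FAST m → m=168. Stack: []
LOAD_FAST i → push 0. Stack: [0]
LOAD_CONST → push 1. Stack: [0, 1]
BINARY_OP + → 0 + 1 = 1. Stack: [1]
STORE_FAST i → i=1. Stack: []
LOAD_FAST i → push 1. Stack: [1]
LOAD_CONST → push 2. Stack: [1, 2]
COMPARE_OP bool(<) → 1 vs 2 = True. Stack: [True]
POP_JUMP_IF_FALSE → pop True; no jump. Stack: []
LOAD_FAST_LOAD_FAST m,i → push 168,1. Stack: [168, 1]
BINARY_OP - → 168 - 1 = 167. Stack: [167]
STORE_FAST m → m=167. Stack: []
LOAD_FAST_LOAD_FAST m,a → push 167,6. Stack: [167, 6]
BINARY_OP * → 167 * 6 = 1002. Stack: [1002]
STORE_FAST m → m=1002. Stack: []
LOAD_FAST i → push 1. Stack: [1]
LOAD_CONST → push 1. Stack: [1, 1]
BINARY_OP + → 1 + 1 = 2. Stack: [2]
STORE_FAST i → i=2. Stack: []
LOAD_FAST i → push 2. Stack: [2]
LOAD_CONST → push 2. Stack: [2, 2]
COMPARE_OP bool(<) → 2 vs 2 = False. Stack: [False]
POP_JUMP_IF_FALSE → pop False; jump. Stack: []
LOAD_FAST m → push 1002. Stack: [1002]
RETURN_VALUE → return 1002.

1002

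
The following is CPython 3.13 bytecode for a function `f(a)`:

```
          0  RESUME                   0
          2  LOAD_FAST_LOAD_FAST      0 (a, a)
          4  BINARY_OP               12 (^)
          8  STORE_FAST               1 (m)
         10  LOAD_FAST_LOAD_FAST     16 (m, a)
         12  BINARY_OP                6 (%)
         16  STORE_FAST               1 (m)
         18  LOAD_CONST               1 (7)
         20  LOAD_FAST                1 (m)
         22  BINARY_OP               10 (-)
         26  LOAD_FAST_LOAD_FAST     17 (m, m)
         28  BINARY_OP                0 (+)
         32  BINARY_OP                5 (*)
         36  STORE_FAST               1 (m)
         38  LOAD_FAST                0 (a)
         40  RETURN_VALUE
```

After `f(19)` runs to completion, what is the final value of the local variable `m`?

LOAD_FAST_LOAD_FAST a,a → push 19,19. Stack: [19, 19]
BINARY_OP ^ → 19 ^ 19 = 0. Stack: [0]
STORE_FAST m → m=0. Stack: []
LOAD_FAST_LOAD_FAST m,a → push 0,19. Stack: [0, 19]
BINARY_OP % → 0 % 19 = 0. Stack: [0]
STORE_FAST m → m=0. Stack: []
LOAD_CONST → push 7. Stack: [7]
LOAD_FAST m → push 0. Stack: [7, 0]
BINARY_OP - → 7 - 0 = 7. Stack: [7]
LOAD_FAST_LOAD_FAST m,m → push 0,0. Stack: [7, 0, 0]
BINARY_OP + → 0 + 0 = 0. Stack: [7, 0]
BINARY_OP * → 7 * 0 = 0. Stack: [0]
STORE_FAST m → m=0. Stack: []
LOAD_FAST a → push 19. Stack: [19]
RETURN_VALUE → return 19.

0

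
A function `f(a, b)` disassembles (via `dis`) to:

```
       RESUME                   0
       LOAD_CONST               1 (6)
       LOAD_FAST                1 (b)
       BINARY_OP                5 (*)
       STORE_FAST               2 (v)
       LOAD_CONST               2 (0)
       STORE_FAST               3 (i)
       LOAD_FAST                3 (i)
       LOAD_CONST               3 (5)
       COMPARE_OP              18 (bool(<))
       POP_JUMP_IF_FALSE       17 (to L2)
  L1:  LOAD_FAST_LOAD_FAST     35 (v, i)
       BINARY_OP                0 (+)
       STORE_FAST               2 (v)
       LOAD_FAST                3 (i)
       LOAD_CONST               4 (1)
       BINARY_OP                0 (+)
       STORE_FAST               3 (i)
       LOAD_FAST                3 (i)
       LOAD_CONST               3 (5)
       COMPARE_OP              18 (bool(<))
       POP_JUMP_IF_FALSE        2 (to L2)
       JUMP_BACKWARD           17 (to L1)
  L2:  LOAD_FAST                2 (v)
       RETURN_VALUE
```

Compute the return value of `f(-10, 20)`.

LOAD_CONST → push 6
LOAD_FAST b → push 20
BINARY_OP * → 6 * 20 = 120
STORE_FAST v → v=120
LOAD_CONST → push 0
STORE_FAST i → i=0
LOAD_FAST i → push 0
LOAD_CONST → push 5
COMPARE_OP bool(<) → 0 vs 5 = True
POP_JUMP_IF_FALSE → pop True; no jump
LOAD_FAST_LOAD_FAST v,i → push 120,0
BINARY_OP + → 120 + 0 = 120
STORE_FAST v → v=120
LOAD_FAST i → push 0
LOAD_CONST → push 1
BINARY_OP + → 0 + 1 = 1
STORE_FAST i → i=1
LOAD_FAST i → push 1
LOAD_CONST → push 5
COMPARE_OP bool(<) → 1 vs 5 = True
POP_JUMP_IF_FALSE → pop True; no jump
LOAD_FAST_LOAD_FAST v,i → push 120,1
BINARY_OP + → 120 + 1 = 121
STORE_FAST v → v=121
LOAD_FAST i → push 1
LOAD_CONST → push 1
BINARY_OP + → 1 + 1 = 2
STORE_FAST i → i=2
LOAD_FAST i → push 2
LOAD_CONST → push 5
COMPARE_OP bool(<) → 2 vs 5 = True
POP_JUMP_IF_FALSE → pop True; no jump
LOAD_FAST_LOAD_FAST v,i → push 121,2
BINARY_OP + → 121 + 2 = 123
STORE_FAST v → v=123
LOAD_FAST i → push 2
LOAD_CONST → push 1
BINARY_OP + → 2 + 1 = 3
STORE_FAST i → i=3
LOAD_FAST i → push 3
LOAD_CONST → push 5
COMPARE_OP bool(<) → 3 vs 5 = True
POP_JUMP_IF_FALSE → pop True; no jump
LOAD_FAST_LOAD_FAST v,i → push 123,3
BINARY_OP + → 123 + 3 = 126
STORE_FAST v → v=126
LOAD_FAST i → push 3
LOAD_CONST → push 1
BINARY_OP + → 3 + 1 = 4
STORE_FAST i → i=4
LOAD_FAST i → push 4
LOAD_CONST → push 5
COMPARE_OP bool(<) → 4 vs 5 = True
POP_JUMP_IF_FALSE → pop True; no jump
LOAD_FAST_LOAD_FAST v,i → push 126,4
BINARY_OP + → 126 + 4 = 130
STORE_FAST v → v=130
LOAD_FAST i → push 4
LOAD_CONST → push 1
BINARY_OP + → 4 + 1 = 5
STORE_FAST i → i=5
LOAD_FAST i → push 5
LOAD_CONST → push 5
COMPARE_OP bool(<) → 5 vs 5 = False
POP_JUMP_IF_FALSE → pop False; jump
LOAD_FAST v → push 130
RETURN_VALUE → return 130.

130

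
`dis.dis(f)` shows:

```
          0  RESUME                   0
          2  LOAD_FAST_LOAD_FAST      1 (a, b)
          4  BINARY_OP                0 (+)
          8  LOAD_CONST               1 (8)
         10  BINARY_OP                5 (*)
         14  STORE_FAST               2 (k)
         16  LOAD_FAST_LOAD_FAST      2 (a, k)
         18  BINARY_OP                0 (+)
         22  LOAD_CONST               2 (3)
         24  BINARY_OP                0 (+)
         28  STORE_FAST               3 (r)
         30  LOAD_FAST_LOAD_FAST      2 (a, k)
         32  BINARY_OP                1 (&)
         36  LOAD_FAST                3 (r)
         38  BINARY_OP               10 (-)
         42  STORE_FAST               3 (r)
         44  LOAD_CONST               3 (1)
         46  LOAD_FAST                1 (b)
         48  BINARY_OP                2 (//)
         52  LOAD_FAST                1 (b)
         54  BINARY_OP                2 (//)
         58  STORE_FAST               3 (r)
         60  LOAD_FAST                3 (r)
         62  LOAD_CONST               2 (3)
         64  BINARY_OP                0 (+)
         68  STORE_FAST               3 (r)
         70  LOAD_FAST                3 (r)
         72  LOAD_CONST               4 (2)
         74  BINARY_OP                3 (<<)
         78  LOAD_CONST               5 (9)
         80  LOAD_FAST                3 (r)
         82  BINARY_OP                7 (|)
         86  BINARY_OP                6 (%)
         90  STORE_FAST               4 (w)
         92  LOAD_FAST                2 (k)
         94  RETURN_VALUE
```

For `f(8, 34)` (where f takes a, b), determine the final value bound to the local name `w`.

LOAD_FAST_LOAD_FAST a,b → push 8,34. Stack: [8, 34]
BINARY_OP + → 8 + 34 = 42. Stack: [42]
LOAD_CONST → push 8. Stack: [42, 8]
BINARY_OP * → 42 * 8 = 336. Stack: [336]
STORE_FAST k → k=336. Stack: []
LOAD_FAST_LOAD_FAST a,k → push 8,336. Stack: [8, 336]
BINARY_OP + → 8 + 336 = 344. Stack: [344]
LOAD_CONST → push 3. Stack: [344, 3]
BINARY_OP + → 344 + 3 = 347. Stack: [347]
STORE_FAST r → r=347. Stack: []
LOAD_FAST_LOAD_FAST a,k → push 8,336. Stack: [8, 336]
BINARY_OP & → 8 & 336 = 0. Stack: [0]
LOAD_FAST r → push 347. Stack: [0, 347]
BINARY_OP - → 0 - 347 = -347. Stack: [-347]
STORE_FAST r → r=-347. Stack: []
LOAD_CONST → push 1. Stack: [1]
LOAD_FAST b → push 34. Stack: [1, 34]
BINARY_OP // → 1 // 34 = 0. Stack: [0]
LOAD_FAST b → push 34. Stack: [0, 34]
BINARY_OP // → 0 // 34 = 0. Stack: [0]
STORE_FAST r → r=0. Stack: []
LOAD_FAST r → push 0. Stack: [0]
LOAD_CONST → push 3. Stack: [0, 3]
BINARY_OP + → 0 + 3 = 3. Stack: [3]
STORE_FAST r → r=3. Stack: []
LOAD_FAST r → push 3. Stack: [3]
LOAD_CONST → push 2. Stack: [3, 2]
BINARY_OP << → 3 << 2 = 12. Stack: [12]
LOAD_CONST → push 9. Stack: [12, 9]
LOAD_FAST r → push 3. Stack: [12, 9, 3]
BINARY_OP | → 9 | 3 = 11. Stack: [12, 11]
BINARY_OP % → 12 % 11 = 1. Stack: [1]
STORE_FAST w → w=1. Stack: []
LOAD_FAST k → push 336. Stack: [336]
RETURN_VALUE → return 336.

1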